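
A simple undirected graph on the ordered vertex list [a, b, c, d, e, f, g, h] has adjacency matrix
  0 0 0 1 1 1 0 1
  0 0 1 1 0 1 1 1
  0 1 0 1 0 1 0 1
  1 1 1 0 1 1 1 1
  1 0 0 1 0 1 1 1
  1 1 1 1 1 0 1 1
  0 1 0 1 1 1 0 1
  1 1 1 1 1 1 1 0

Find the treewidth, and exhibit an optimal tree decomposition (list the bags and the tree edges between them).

Every bag has size at most 5, so the width is 5 − 1 = 4 and tw(G) ≤ 4. For the lower bound, the 5 vertices {d, e, f, g, h} are pairwise adjacent, and any tree decomposition puts a clique entirely inside one bag — forcing width ≥ 4. The upper and lower bounds meet at 4, so that is the treewidth.

Treewidth 4.
Bags: B1 = {d, e, f, g, h}  B2 = {b, d, f, g, h}  B3 = {b, c, d, f, h}  B4 = {a, d, e, f, h}
Tree: B1–B2, B2–B3, B1–B4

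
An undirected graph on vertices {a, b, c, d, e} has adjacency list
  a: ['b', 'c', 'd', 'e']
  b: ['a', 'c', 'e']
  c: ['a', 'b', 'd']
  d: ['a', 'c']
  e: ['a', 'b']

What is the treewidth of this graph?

A width-2 tree decomposition is:
Bags: B1 = {a, b, c}  B2 = {a, c, d}  B3 = {a, b, e}
Tree: B1–B2, B1–B3
Every bag has size at most 3, so the width is 3 − 1 = 2 and tw(G) ≤ 2. On the other hand G contains the 3-clique {a, b, e}. A clique must lie in a single bag of any decomposition, so no decomposition can have width below 2. Combining the bounds, tw(G) = 2.

2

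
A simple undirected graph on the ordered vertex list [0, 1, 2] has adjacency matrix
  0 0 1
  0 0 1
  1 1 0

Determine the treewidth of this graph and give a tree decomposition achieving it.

Treewidth 1.
One optimal decomposition is:
Bags: B1 = {0, 2}  B2 = {1, 2}
Tree: B1–B2

Every bag has size at most 2, so the width is 2 − 1 = 1 and tw(G) ≤ 1. Any graph with an edge has treewidth ≥ 1, and G has the edge 0–2. Combining the bounds, tw(G) = 1.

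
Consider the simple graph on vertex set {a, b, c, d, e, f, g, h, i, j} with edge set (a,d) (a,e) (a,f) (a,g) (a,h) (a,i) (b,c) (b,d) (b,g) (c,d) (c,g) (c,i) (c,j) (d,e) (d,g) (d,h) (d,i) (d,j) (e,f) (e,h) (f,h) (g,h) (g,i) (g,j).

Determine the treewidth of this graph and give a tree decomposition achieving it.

Treewidth 3.
One such decomposition:
Bags: B1 = {a, d, g, h}  B2 = {a, d, e, h}  B3 = {a, d, g, i}  B4 = {c, d, g, i}  B5 = {b, c, d, g}  B6 = {c, d, g, j}  B7 = {a, e, f, h}
Tree: B1–B2, B1–B3, B3–B4, B4–B5, B4–B6, B2–B7

The largest bag has 4 vertices, giving width 3; this decomposition certifies tw(G) ≤ 3. Conversely, {a, d, g, h} is a clique of size 4, and the vertices of any clique must share a bag in every tree decomposition; so some bag has ≥ 4 vertices and tw(G) ≥ 3. Hence tw(G) = 3 exactly.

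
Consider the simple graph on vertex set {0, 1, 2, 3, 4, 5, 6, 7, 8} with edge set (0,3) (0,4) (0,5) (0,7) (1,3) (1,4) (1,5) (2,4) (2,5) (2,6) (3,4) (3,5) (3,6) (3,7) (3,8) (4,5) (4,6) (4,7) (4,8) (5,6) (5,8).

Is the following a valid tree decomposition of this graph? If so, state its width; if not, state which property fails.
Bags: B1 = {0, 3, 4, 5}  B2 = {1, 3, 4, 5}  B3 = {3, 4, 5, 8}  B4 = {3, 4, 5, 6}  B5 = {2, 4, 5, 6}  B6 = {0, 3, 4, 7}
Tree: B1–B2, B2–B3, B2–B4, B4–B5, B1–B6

Every vertex of G appears in some bag (union = {0, 1, 2, 3, 4, 5, 6, 7, 8}); every edge is covered by a bag; and for each vertex v the set of bags containing v is connected in the bag tree. The decomposition is therefore valid. The largest bag has 4 vertices, so the width is 3.

Yes; width 3.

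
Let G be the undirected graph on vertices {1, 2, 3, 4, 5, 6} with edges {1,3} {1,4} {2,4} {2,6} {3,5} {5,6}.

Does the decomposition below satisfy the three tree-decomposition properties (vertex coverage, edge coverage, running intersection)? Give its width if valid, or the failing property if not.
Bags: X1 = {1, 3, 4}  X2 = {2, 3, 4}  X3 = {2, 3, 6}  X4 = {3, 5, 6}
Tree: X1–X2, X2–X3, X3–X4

Every vertex of G appears in some bag (union = {1, 2, 3, 4, 5, 6}); every edge is covered by a bag; and for each vertex v the set of bags containing v is connected in the bag tree. The decomposition is therefore valid. The largest bag has 3 vertices, so the width is 2.

Yes; width 2.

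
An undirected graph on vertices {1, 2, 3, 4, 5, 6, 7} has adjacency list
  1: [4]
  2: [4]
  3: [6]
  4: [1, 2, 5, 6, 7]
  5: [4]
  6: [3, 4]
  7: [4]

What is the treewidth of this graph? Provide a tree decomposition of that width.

Treewidth 1.
Bags: B1 = {4, 5}  B2 = {4, 6}  B3 = {1, 4}  B4 = {4, 7}  B5 = {3, 6}  B6 = {2, 4}
Tree: B1–B2, B1–B3, B2–B4, B2–B5, B3–B6

Every bag has size at most 2, so the width is 2 − 1 = 1 and tw(G) ≤ 1. Any graph with an edge has treewidth ≥ 1, and G has the edge 4–5. Hence tw(G) = 1 exactly.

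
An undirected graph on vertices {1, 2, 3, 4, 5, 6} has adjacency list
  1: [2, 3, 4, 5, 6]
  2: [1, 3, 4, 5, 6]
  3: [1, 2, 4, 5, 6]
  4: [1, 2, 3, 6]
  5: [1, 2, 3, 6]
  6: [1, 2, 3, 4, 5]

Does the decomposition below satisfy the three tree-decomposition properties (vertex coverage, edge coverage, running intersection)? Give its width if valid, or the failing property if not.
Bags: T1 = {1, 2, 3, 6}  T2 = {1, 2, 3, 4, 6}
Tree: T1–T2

A tree decomposition must satisfy three properties: every vertex lies in some bag; for every edge, both endpoints lie together in some bag; and for every vertex, the bags containing it form a connected subtree. Here vertex 5 appears in no bag, so the decomposition is invalid.

No — vertex 5 appears in no bag.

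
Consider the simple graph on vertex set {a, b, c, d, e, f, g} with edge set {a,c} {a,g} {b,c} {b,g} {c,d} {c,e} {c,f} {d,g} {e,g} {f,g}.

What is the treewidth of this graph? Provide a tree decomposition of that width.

Treewidth 2.
One such decomposition:
Bags: B1 = {c, e, g}  B2 = {c, d, g}  B3 = {b, c, g}  B4 = {c, f, g}  B5 = {a, c, g}
Tree: B1–B2, B2–B3, B3–B4, B4–B5

Every bag has size at most 3, so the width is 3 − 1 = 2 and tw(G) ≤ 2. Since c–e–g–d–c is a cycle in G, G is not acyclic. Forests are exactly the graphs of treewidth ≤ 1, so tw(G) ≥ 2. The upper and lower bounds meet at 2, so that is the treewidth.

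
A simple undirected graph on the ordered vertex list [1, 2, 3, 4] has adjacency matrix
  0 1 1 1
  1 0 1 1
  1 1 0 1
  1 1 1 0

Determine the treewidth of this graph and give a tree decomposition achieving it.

Treewidth 3.
One such decomposition:
Bags: B1 = {1, 2, 3, 4}
Tree: (single bag)

A single bag containing all 4 vertices is trivially a valid decomposition of width 3. On the other hand G contains the 4-clique {1, 2, 3, 4}. A clique must lie in a single bag of any decomposition, so no decomposition can have width below 3. Hence tw(G) = 3 exactly.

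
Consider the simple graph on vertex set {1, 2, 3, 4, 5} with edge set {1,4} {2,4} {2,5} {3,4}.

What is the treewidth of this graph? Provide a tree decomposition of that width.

Every bag has size at most 2, so the width is 2 − 1 = 1 and tw(G) ≤ 1. Since G has at least one edge (e.g. 5–2), it is not an edgeless graph, so tw(G) ≥ 1. Combining the bounds, tw(G) = 1.

Treewidth 1.
One such decomposition:
Bags: B1 = {2, 5}  B2 = {2, 4}  B3 = {1, 4}  B4 = {3, 4}
Tree: B1–B2, B2–B3, B3–B4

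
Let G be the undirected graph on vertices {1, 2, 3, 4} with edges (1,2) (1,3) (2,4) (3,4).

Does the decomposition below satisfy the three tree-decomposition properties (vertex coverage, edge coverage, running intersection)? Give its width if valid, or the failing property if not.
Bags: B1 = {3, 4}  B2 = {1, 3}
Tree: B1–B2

No — vertex 2 appears in no bag.

A tree decomposition must satisfy three properties: every vertex lies in some bag; for every edge, both endpoints lie together in some bag; and for every vertex, the bags containing it form a connected subtree. Here vertex 2 appears in no bag, so the decomposition is invalid.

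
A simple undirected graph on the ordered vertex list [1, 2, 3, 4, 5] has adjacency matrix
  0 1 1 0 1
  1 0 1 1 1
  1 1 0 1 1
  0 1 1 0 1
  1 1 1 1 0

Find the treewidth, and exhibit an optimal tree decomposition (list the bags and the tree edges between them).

Each bag holds 4 vertices, so the decomposition has width 3, which upper-bounds the treewidth. For the lower bound, the 4 vertices {1, 2, 3, 5} are pairwise adjacent, and any tree decomposition puts a clique entirely inside one bag — forcing width ≥ 3. The upper and lower bounds meet at 3, so that is the treewidth.

Treewidth 3.
Bags: B1 = {1, 2, 3, 5}  B2 = {2, 3, 4, 5}
Tree: B1–B2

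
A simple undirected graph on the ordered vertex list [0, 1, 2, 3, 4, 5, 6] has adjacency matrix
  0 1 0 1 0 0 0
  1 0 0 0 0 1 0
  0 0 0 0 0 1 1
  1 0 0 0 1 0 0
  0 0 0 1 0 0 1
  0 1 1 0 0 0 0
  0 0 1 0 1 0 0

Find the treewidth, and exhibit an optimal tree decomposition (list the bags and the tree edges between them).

The largest bag has 3 vertices, giving width 2; this decomposition certifies tw(G) ≤ 2. The edges 0–1–5–2–6–4–3–0 form a cycle, so G is not a tree and its treewidth is at least 2. Hence tw(G) = 2 exactly.

Treewidth 2.
One such decomposition:
Bags: B1 = {0, 1, 5}  B2 = {0, 2, 5}  B3 = {0, 2, 6}  B4 = {0, 4, 6}  B5 = {0, 3, 4}
Tree: B1–B2, B2–B3, B3–B4, B4–B5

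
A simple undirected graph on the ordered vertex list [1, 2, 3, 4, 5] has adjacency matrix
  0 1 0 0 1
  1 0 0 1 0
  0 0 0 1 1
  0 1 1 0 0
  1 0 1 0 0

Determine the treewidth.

2

A width-2 tree decomposition is:
Bags: B1 = {1, 2, 4}  B2 = {1, 4, 5}  B3 = {3, 4, 5}
Tree: B1–B2, B2–B3
Each bag holds 3 vertices, so the decomposition has width 2, which upper-bounds the treewidth. The edges 4–2–1–5–3–4 form a cycle, so G is not a tree and its treewidth is at least 2. The upper and lower bounds meet at 2, so that is the treewidth.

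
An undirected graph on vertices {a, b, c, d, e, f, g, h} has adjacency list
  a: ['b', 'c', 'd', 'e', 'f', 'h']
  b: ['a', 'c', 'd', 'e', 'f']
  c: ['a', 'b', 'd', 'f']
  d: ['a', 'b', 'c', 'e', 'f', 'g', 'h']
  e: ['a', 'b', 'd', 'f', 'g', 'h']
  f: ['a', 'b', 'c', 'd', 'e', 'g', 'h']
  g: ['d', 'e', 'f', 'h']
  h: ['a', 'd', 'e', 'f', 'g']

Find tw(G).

4

A width-4 tree decomposition is:
Bags: B1 = {a, d, e, f, h}  B2 = {a, b, d, e, f}  B3 = {d, e, f, g, h}  B4 = {a, b, c, d, f}
Tree: B1–B2, B1–B3, B2–B4
The largest bag has 5 vertices, giving width 4; this decomposition certifies tw(G) ≤ 4. On the other hand G contains the 5-clique {d, e, f, g, h}. A clique must lie in a single bag of any decomposition, so no decomposition can have width below 4. Therefore the treewidth is 4.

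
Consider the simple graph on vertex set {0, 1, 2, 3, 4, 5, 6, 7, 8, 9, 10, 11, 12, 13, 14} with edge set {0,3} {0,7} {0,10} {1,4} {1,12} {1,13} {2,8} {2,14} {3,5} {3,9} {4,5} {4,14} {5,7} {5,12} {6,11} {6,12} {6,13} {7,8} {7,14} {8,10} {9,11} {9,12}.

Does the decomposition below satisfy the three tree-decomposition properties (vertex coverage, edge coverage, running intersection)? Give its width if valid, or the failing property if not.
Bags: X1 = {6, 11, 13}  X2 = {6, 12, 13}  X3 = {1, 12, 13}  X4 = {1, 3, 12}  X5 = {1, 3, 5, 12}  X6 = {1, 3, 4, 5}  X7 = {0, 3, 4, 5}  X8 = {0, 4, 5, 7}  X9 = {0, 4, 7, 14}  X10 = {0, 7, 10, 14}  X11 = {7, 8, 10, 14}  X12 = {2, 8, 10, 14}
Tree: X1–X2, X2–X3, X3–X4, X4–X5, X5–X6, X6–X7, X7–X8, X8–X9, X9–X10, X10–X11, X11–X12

A tree decomposition must satisfy three properties: every vertex lies in some bag; for every edge, both endpoints lie together in some bag; and for every vertex, the bags containing it form a connected subtree. Here vertex 9 appears in no bag, so the decomposition is invalid.

No — vertex 9 appears in no bag.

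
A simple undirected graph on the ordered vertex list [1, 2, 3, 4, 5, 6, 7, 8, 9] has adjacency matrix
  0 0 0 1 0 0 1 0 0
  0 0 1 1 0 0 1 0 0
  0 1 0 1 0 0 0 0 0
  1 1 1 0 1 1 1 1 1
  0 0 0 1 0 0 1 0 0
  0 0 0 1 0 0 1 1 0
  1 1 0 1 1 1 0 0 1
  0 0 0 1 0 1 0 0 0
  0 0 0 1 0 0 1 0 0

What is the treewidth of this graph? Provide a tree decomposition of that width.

Treewidth 2.
One such decomposition:
Bags: B1 = {4, 6, 7}  B2 = {4, 6, 8}  B3 = {2, 4, 7}  B4 = {2, 3, 4}  B5 = {4, 7, 9}  B6 = {1, 4, 7}  B7 = {4, 5, 7}
Tree: B1–B2, B1–B3, B3–B4, B3–B5, B5–B6, B5–B7

The largest bag has 3 vertices, giving width 2; this decomposition certifies tw(G) ≤ 2. Conversely, {4, 6, 8} is a clique of size 3, and the vertices of any clique must share a bag in every tree decomposition; so some bag has ≥ 3 vertices and tw(G) ≥ 2. Combining the bounds, tw(G) = 2.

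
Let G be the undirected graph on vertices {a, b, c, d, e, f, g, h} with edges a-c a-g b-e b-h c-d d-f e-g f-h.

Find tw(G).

A width-2 tree decomposition is:
Bags: B1 = {b, e, g}  B2 = {b, g, h}  B3 = {f, g, h}  B4 = {d, f, g}  B5 = {c, d, g}  B6 = {a, c, g}
Tree: B1–B2, B2–B3, B3–B4, B4–B5, B5–B6
Each bag holds 3 vertices, so the decomposition has width 2, which upper-bounds the treewidth. The edges g–e–b–h–f–d–c–a–g form a cycle, so G is not a tree and its treewidth is at least 2. Hence tw(G) = 2 exactly.

2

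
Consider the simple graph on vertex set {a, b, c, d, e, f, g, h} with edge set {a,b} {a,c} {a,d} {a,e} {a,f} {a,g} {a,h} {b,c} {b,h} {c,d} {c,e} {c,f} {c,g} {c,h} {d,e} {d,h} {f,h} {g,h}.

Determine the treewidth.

A width-3 tree decomposition is:
Bags: B1 = {a, b, c, h}  B2 = {a, c, d, h}  B3 = {a, c, g, h}  B4 = {a, c, d, e}  B5 = {a, c, f, h}
Tree: B1–B2, B1–B3, B2–B4, B1–B5
The largest bag has 4 vertices, giving width 3; this decomposition certifies tw(G) ≤ 3. For the lower bound, the 4 vertices {a, c, d, e} are pairwise adjacent, and any tree decomposition puts a clique entirely inside one bag — forcing width ≥ 3. Hence tw(G) = 3 exactly.

3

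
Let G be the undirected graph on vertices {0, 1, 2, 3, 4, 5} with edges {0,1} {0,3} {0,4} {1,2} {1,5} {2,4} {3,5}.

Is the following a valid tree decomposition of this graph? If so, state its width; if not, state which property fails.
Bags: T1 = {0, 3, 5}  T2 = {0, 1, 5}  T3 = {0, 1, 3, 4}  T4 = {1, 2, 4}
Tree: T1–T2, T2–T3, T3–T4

A tree decomposition must satisfy three properties: every vertex lies in some bag; for every edge, both endpoints lie together in some bag; and for every vertex, the bags containing it form a connected subtree. Here bags containing vertex 3 are not connected in the tree, so the decomposition is invalid.

No — bags containing vertex 3 are not connected in the tree.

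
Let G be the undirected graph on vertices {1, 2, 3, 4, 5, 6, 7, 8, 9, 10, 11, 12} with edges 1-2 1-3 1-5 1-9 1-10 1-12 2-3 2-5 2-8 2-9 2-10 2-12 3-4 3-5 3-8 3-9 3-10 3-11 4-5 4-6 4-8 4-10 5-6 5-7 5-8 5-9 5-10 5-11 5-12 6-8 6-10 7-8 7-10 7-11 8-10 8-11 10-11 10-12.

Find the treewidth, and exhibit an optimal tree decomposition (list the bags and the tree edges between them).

Treewidth 4.
Bags: B1 = {3, 5, 8, 10, 11}  B2 = {5, 7, 8, 10, 11}  B3 = {2, 3, 5, 8, 10}  B4 = {3, 4, 5, 8, 10}  B5 = {1, 2, 3, 5, 10}  B6 = {1, 2, 5, 10, 12}  B7 = {4, 5, 6, 8, 10}  B8 = {1, 2, 3, 5, 9}
Tree: B1–B2, B1–B3, B1–B4, B3–B5, B5–B6, B4–B7, B5–B8

Each bag holds 5 vertices, so the decomposition has width 4, which upper-bounds the treewidth. On the other hand G contains the 5-clique {1, 2, 3, 5, 9}. A clique must lie in a single bag of any decomposition, so no decomposition can have width below 4. The upper and lower bounds meet at 4, so that is the treewidth.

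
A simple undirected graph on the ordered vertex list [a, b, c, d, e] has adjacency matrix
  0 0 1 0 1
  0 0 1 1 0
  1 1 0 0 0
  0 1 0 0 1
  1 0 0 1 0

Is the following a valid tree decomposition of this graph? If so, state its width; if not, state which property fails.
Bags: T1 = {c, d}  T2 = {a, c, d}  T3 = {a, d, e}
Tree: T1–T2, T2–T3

No — vertex b appears in no bag.

A tree decomposition must satisfy three properties: every vertex lies in some bag; for every edge, both endpoints lie together in some bag; and for every vertex, the bags containing it form a connected subtree. Here vertex b appears in no bag, so the decomposition is invalid.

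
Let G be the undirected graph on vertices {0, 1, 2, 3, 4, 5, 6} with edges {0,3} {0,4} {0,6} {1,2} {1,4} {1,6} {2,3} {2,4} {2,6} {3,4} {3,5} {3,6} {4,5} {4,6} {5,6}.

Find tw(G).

A width-3 tree decomposition is:
Bags: B1 = {3, 4, 5, 6}  B2 = {2, 3, 4, 6}  B3 = {1, 2, 4, 6}  B4 = {0, 3, 4, 6}
Tree: B1–B2, B2–B3, B2–B4
The largest bag has 4 vertices, giving width 3; this decomposition certifies tw(G) ≤ 3. On the other hand G contains the 4-clique {1, 2, 4, 6}. A clique must lie in a single bag of any decomposition, so no decomposition can have width below 3. The upper and lower bounds meet at 3, so that is the treewidth.

3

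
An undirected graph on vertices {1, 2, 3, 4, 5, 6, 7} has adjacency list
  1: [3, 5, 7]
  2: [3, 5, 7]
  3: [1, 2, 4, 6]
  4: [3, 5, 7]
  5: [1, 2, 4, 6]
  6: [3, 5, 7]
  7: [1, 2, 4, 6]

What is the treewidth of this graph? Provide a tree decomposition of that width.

Treewidth 3.
One such decomposition:
Bags: B1 = {3, 4, 5, 7}  B2 = {3, 5, 6, 7}  B3 = {1, 3, 5, 7}  B4 = {2, 3, 5, 7}
Tree: B1–B2, B2–B3, B3–B4

The largest bag has 4 vertices, giving width 3; this decomposition certifies tw(G) ≤ 3. For the lower bound: the 4 vertex sets {4,5}, {3,6}, {7}, {1} are disjoint, each induces a connected subgraph, and every pair is joined by at least one edge of G. Contracting each set to a single vertex therefore yields K_{4} as a minor, and since treewidth is minor-monotone, tw(G) ≥ tw(K_{4}) = 3. Hence tw(G) = 3 exactly.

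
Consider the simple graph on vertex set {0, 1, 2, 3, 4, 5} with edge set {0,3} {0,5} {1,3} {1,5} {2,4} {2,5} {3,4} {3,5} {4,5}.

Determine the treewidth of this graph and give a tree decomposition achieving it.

The largest bag has 3 vertices, giving width 2; this decomposition certifies tw(G) ≤ 2. For the lower bound, the 3 vertices {2, 4, 5} are pairwise adjacent, and any tree decomposition puts a clique entirely inside one bag — forcing width ≥ 2. Therefore the treewidth is 2.

Treewidth 2.
One optimal decomposition is:
Bags: B1 = {3, 4, 5}  B2 = {0, 3, 5}  B3 = {1, 3, 5}  B4 = {2, 4, 5}
Tree: B1–B2, B1–B3, B1–B4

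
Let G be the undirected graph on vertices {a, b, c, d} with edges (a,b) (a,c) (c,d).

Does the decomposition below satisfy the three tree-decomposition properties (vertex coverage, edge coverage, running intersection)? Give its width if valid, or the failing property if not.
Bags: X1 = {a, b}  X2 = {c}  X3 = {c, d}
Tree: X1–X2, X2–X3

A tree decomposition must satisfy three properties: every vertex lies in some bag; for every edge, both endpoints lie together in some bag; and for every vertex, the bags containing it form a connected subtree. Here edge (a,c) lies in no bag, so the decomposition is invalid.

No — edge (a,c) lies in no bag.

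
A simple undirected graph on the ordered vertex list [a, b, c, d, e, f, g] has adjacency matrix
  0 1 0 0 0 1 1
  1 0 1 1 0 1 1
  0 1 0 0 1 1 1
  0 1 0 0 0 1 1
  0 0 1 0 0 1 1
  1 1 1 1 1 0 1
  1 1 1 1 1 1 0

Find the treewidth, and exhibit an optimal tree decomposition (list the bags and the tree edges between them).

Treewidth 3.
Bags: B1 = {a, b, f, g}  B2 = {b, d, f, g}  B3 = {b, c, f, g}  B4 = {c, e, f, g}
Tree: B1–B2, B1–B3, B3–B4

The largest bag has 4 vertices, giving width 3; this decomposition certifies tw(G) ≤ 3. On the other hand G contains the 4-clique {c, e, f, g}. A clique must lie in a single bag of any decomposition, so no decomposition can have width below 3. Hence tw(G) = 3 exactly.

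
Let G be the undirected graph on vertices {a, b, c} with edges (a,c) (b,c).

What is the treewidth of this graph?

1

A width-1 tree decomposition is:
Bags: B1 = {b, c}  B2 = {a, c}
Tree: B1–B2
Every bag has size at most 2, so the width is 2 − 1 = 1 and tw(G) ≤ 1. G has an edge, so its treewidth is at least 1. Therefore the treewidth is 1.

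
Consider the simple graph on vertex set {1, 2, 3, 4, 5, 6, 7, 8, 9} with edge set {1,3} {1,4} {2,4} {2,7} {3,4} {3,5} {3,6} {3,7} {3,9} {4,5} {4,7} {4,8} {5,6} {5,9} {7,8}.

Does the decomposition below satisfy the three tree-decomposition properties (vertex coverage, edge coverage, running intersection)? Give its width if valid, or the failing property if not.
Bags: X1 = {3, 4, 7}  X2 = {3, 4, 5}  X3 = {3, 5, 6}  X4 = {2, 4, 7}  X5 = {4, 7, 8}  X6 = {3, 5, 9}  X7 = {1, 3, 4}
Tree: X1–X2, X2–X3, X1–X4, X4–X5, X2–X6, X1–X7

Every vertex of G appears in some bag (union = {1, 2, 3, 4, 5, 6, 7, 8, 9}); every edge is covered by a bag; and for each vertex v the set of bags containing v is connected in the bag tree. The decomposition is therefore valid. The largest bag has 3 vertices, so the width is 2.

Yes; width 2.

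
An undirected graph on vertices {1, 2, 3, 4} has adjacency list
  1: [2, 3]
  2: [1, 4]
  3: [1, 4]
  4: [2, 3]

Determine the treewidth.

A width-2 tree decomposition is:
Bags: B1 = {1, 2, 4}  B2 = {1, 3, 4}
Tree: B1–B2
The largest bag has 3 vertices, giving width 2; this decomposition certifies tw(G) ≤ 2. For the lower bound, G contains the cycle 4–2–1–3–4, so G is not a forest; only forests have treewidth ≤ 1, hence tw(G) ≥ 2. Therefore the treewidth is 2.

2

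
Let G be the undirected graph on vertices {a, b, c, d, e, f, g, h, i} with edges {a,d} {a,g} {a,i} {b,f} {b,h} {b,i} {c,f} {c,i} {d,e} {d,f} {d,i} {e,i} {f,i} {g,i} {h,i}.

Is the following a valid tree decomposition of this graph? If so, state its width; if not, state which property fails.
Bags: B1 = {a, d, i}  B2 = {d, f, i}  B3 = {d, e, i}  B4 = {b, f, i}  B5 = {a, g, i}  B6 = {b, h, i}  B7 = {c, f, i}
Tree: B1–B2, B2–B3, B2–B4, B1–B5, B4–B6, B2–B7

Yes; width 2.

Every vertex of G appears in some bag (union = {a, b, c, d, e, f, g, h, i}); every edge is covered by a bag; and for each vertex v the set of bags containing v is connected in the bag tree. The decomposition is therefore valid. The largest bag has 3 vertices, so the width is 2.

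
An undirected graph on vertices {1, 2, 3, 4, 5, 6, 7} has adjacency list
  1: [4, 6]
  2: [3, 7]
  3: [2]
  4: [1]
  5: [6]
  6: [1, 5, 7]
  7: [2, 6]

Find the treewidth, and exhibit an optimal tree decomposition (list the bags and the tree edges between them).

Every bag has size at most 2, so the width is 2 − 1 = 1 and tw(G) ≤ 1. Any graph with an edge has treewidth ≥ 1, and G has the edge 7–6. Combining the bounds, tw(G) = 1.

Treewidth 1.
Bags: B1 = {6, 7}  B2 = {2, 7}  B3 = {5, 6}  B4 = {2, 3}  B5 = {1, 6}  B6 = {1, 4}
Tree: B1–B2, B1–B3, B2–B4, B3–B5, B5–B6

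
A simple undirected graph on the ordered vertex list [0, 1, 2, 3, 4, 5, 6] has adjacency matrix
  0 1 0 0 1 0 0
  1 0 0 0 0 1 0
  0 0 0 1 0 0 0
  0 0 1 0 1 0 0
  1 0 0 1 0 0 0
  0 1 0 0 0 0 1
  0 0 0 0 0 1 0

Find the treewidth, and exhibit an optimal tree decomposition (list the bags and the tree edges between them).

Every bag has size at most 2, so the width is 2 − 1 = 1 and tw(G) ≤ 1. Any graph with an edge has treewidth ≥ 1, and G has the edge 6–5. The upper and lower bounds meet at 1, so that is the treewidth.

Treewidth 1.
One such decomposition:
Bags: B1 = {5, 6}  B2 = {1, 5}  B3 = {0, 1}  B4 = {0, 4}  B5 = {3, 4}  B6 = {2, 3}
Tree: B1–B2, B2–B3, B3–B4, B4–B5, B5–B6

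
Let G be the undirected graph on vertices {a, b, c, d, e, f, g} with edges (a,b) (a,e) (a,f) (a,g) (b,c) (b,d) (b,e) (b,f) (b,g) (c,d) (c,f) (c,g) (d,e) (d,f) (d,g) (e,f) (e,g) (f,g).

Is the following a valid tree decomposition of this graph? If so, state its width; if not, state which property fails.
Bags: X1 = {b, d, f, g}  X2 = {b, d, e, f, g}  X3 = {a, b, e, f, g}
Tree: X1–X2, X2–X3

No — vertex c appears in no bag.

A tree decomposition must satisfy three properties: every vertex lies in some bag; for every edge, both endpoints lie together in some bag; and for every vertex, the bags containing it form a connected subtree. Here vertex c appears in no bag, so the decomposition is invalid.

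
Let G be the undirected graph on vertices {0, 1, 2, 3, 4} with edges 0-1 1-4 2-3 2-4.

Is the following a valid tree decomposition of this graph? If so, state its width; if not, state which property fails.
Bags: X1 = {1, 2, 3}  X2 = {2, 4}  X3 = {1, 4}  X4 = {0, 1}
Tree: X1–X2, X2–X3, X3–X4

No — bags containing vertex 1 are not connected in the tree.

A tree decomposition must satisfy three properties: every vertex lies in some bag; for every edge, both endpoints lie together in some bag; and for every vertex, the bags containing it form a connected subtree. Here bags containing vertex 1 are not connected in the tree, so the decomposition is invalid.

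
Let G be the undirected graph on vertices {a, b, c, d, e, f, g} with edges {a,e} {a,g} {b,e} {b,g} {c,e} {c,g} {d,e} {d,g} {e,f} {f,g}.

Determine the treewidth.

2

A width-2 tree decomposition is:
Bags: B1 = {e, f, g}  B2 = {c, e, g}  B3 = {d, e, g}  B4 = {b, e, g}  B5 = {a, e, g}
Tree: B1–B2, B2–B3, B3–B4, B4–B5
Each bag holds 3 vertices, so the decomposition has width 2, which upper-bounds the treewidth. For the lower bound, G contains the cycle e–f–g–c–e, so G is not a forest; only forests have treewidth ≤ 1, hence tw(G) ≥ 2. Combining the bounds, tw(G) = 2.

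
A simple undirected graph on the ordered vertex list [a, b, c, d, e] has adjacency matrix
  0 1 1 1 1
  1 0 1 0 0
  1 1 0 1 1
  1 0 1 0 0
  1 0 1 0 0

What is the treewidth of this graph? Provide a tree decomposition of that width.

Every bag has size at most 3, so the width is 3 − 1 = 2 and tw(G) ≤ 2. Conversely, {a, c, d} is a clique of size 3, and the vertices of any clique must share a bag in every tree decomposition; so some bag has ≥ 3 vertices and tw(G) ≥ 2. The upper and lower bounds meet at 2, so that is the treewidth.

Treewidth 2.
One such decomposition:
Bags: B1 = {a, b, c}  B2 = {a, c, e}  B3 = {a, c, d}
Tree: B1–B2, B2–B3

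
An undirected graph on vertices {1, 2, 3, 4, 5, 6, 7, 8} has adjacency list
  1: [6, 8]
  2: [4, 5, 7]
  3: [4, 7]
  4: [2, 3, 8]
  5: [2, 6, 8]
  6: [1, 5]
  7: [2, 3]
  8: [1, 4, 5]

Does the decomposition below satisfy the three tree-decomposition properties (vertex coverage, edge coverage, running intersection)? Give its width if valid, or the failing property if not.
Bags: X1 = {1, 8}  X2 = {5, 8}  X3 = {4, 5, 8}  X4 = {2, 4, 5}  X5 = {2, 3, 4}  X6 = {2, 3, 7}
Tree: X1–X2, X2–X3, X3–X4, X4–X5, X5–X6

A tree decomposition must satisfy three properties: every vertex lies in some bag; for every edge, both endpoints lie together in some bag; and for every vertex, the bags containing it form a connected subtree. Here vertex 6 appears in no bag, so the decomposition is invalid.

No — vertex 6 appears in no bag.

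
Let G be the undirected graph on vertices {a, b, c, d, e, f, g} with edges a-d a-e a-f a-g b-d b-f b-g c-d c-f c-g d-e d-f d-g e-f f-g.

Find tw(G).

A width-3 tree decomposition is:
Bags: B1 = {c, d, f, g}  B2 = {a, d, f, g}  B3 = {a, d, e, f}  B4 = {b, d, f, g}
Tree: B1–B2, B2–B3, B2–B4
The largest bag has 4 vertices, giving width 3; this decomposition certifies tw(G) ≤ 3. Conversely, {c, d, f, g} is a clique of size 4, and the vertices of any clique must share a bag in every tree decomposition; so some bag has ≥ 4 vertices and tw(G) ≥ 3. Therefore the treewidth is 3.

3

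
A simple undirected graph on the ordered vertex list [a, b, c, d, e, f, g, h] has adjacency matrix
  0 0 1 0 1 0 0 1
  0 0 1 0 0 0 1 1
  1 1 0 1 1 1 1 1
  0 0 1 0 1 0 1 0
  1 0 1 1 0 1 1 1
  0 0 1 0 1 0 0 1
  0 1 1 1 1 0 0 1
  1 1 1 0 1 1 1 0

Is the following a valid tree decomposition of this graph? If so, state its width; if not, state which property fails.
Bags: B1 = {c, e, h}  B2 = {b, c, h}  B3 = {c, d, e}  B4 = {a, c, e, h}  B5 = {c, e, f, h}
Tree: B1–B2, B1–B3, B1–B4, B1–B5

No — vertex g appears in no bag.

A tree decomposition must satisfy three properties: every vertex lies in some bag; for every edge, both endpoints lie together in some bag; and for every vertex, the bags containing it form a connected subtree. Here vertex g appears in no bag, so the decomposition is invalid.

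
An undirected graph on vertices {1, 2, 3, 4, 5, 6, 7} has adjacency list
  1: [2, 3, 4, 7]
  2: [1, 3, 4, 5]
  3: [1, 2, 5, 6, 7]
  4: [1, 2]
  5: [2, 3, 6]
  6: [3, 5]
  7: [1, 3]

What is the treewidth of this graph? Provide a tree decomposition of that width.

Treewidth 2.
Bags: B1 = {2, 3, 5}  B2 = {1, 2, 3}  B3 = {1, 2, 4}  B4 = {3, 5, 6}  B5 = {1, 3, 7}
Tree: B1–B2, B2–B3, B1–B4, B2–B5

Every bag has size at most 3, so the width is 3 − 1 = 2 and tw(G) ≤ 2. Conversely, {1, 2, 3} is a clique of size 3, and the vertices of any clique must share a bag in every tree decomposition; so some bag has ≥ 3 vertices and tw(G) ≥ 2. Combining the bounds, tw(G) = 2.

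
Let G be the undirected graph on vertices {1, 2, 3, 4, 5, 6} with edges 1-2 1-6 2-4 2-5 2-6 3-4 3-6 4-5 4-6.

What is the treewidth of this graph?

2

A width-2 tree decomposition is:
Bags: B1 = {2, 4, 6}  B2 = {1, 2, 6}  B3 = {2, 4, 5}  B4 = {3, 4, 6}
Tree: B1–B2, B1–B3, B1–B4
Every bag has size at most 3, so the width is 3 − 1 = 2 and tw(G) ≤ 2. For the lower bound, the 3 vertices {1, 2, 6} are pairwise adjacent, and any tree decomposition puts a clique entirely inside one bag — forcing width ≥ 2. Combining the bounds, tw(G) = 2.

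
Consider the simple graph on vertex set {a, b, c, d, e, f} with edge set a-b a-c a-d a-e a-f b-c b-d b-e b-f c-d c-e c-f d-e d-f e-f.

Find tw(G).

5

A width-5 tree decomposition is:
Bags: B1 = {a, b, c, d, e, f}
Tree: (single bag)
A single bag containing all 6 vertices is trivially a valid decomposition of width 5. For the lower bound, the 6 vertices {a, b, c, d, e, f} are pairwise adjacent, and any tree decomposition puts a clique entirely inside one bag — forcing width ≥ 5. Therefore the treewidth is 5.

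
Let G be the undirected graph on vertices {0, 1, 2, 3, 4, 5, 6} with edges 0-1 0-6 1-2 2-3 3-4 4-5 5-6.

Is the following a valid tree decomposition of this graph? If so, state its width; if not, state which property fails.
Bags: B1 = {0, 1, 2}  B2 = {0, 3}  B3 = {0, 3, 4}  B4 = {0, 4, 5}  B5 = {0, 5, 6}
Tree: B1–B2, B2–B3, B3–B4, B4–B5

A tree decomposition must satisfy three properties: every vertex lies in some bag; for every edge, both endpoints lie together in some bag; and for every vertex, the bags containing it form a connected subtree. Here edge (2,3) lies in no bag, so the decomposition is invalid.

No — edge (2,3) lies in no bag.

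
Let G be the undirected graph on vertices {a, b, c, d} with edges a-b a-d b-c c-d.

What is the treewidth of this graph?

2

A width-2 tree decomposition is:
Bags: B1 = {a, c, d}  B2 = {a, b, c}
Tree: B1–B2
Each bag holds 3 vertices, so the decomposition has width 2, which upper-bounds the treewidth. The edges a–d–c–b–a form a cycle, so G is not a tree and its treewidth is at least 2. Hence tw(G) = 2 exactly.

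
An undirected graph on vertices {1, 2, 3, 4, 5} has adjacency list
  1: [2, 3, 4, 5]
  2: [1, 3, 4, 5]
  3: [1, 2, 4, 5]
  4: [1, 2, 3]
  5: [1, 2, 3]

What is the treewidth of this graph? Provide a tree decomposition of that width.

The largest bag has 4 vertices, giving width 3; this decomposition certifies tw(G) ≤ 3. On the other hand G contains the 4-clique {1, 2, 3, 4}. A clique must lie in a single bag of any decomposition, so no decomposition can have width below 3. Combining the bounds, tw(G) = 3.

Treewidth 3.
One optimal decomposition is:
Bags: B1 = {1, 2, 3, 4}  B2 = {1, 2, 3, 5}
Tree: B1–B2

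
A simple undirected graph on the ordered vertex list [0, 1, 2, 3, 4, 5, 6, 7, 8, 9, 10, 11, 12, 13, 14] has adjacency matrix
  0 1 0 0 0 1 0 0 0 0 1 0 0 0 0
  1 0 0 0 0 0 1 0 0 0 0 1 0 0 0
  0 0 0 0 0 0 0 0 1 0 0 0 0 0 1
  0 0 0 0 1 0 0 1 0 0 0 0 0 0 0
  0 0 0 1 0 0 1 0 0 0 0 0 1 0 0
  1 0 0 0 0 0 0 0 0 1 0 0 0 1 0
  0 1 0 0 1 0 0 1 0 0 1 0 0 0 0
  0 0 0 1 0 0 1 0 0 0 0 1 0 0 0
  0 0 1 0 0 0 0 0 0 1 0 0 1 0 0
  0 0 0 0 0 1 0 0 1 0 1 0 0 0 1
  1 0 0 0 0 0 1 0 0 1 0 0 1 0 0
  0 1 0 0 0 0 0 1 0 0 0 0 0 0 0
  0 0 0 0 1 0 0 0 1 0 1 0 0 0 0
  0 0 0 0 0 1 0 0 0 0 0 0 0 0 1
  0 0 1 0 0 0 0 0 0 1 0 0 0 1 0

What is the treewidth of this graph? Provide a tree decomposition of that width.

Every bag has size at most 4, so the width is 4 − 1 = 3 and tw(G) ≤ 3. For the lower bound: the 4 vertex sets {3,7,11}, {4}, {6}, {0,1,10,12} are disjoint, each induces a connected subgraph, and every pair is joined by at least one edge of G. Contracting each set to a single vertex therefore yields K_{4} as a minor, and since treewidth is minor-monotone, tw(G) ≥ tw(K_{4}) = 3. Combining the bounds, tw(G) = 3.

Treewidth 3.
One optimal decomposition is:
Bags: B1 = {3, 4, 7, 11}  B2 = {4, 6, 7, 11}  B3 = {1, 4, 6, 11}  B4 = {1, 4, 6, 12}  B5 = {1, 6, 10, 12}  B6 = {0, 1, 10, 12}  B7 = {0, 8, 10, 12}  B8 = {0, 8, 9, 10}  B9 = {0, 5, 8, 9}  B10 = {2, 5, 8, 9}  B11 = {2, 5, 9, 14}  B12 = {2, 5, 13, 14}
Tree: B1–B2, B2–B3, B3–B4, B4–B5, B5–B6, B6–B7, B7–B8, B8–B9, B9–B10, B10–B11, B11–B12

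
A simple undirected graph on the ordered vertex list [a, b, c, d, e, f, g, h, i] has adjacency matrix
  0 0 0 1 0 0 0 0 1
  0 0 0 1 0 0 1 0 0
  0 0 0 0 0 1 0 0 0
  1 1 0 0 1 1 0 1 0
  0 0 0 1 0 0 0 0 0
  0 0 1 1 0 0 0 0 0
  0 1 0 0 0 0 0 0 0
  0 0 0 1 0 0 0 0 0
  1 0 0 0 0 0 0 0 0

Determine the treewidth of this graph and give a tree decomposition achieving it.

Treewidth 1.
Bags: B1 = {a, d}  B2 = {a, i}  B3 = {b, d}  B4 = {d, e}  B5 = {d, f}  B6 = {b, g}  B7 = {c, f}  B8 = {d, h}
Tree: B1–B2, B1–B3, B3–B4, B3–B5, B3–B6, B5–B7, B3–B8

The largest bag has 2 vertices, giving width 1; this decomposition certifies tw(G) ≤ 1. Since G has at least one edge (e.g. a–d), it is not an edgeless graph, so tw(G) ≥ 1. Hence tw(G) = 1 exactly.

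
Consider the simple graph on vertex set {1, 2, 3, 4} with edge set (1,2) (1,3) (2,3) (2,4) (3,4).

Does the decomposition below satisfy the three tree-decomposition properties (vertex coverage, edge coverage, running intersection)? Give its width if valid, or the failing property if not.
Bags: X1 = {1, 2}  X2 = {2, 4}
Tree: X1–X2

A tree decomposition must satisfy three properties: every vertex lies in some bag; for every edge, both endpoints lie together in some bag; and for every vertex, the bags containing it form a connected subtree. Here vertex 3 appears in no bag, so the decomposition is invalid.

No — vertex 3 appears in no bag.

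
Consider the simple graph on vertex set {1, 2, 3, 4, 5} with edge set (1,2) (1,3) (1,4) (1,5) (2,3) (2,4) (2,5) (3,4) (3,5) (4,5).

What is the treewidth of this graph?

4

A width-4 tree decomposition is:
Bags: B1 = {1, 2, 3, 4, 5}
Tree: (single bag)
With just one bag of size 5, the width is 5 − 1 = 4, so tw(G) ≤ 4. On the other hand G contains the 5-clique {1, 2, 3, 4, 5}. A clique must lie in a single bag of any decomposition, so no decomposition can have width below 4. The upper and lower bounds meet at 4, so that is the treewidth.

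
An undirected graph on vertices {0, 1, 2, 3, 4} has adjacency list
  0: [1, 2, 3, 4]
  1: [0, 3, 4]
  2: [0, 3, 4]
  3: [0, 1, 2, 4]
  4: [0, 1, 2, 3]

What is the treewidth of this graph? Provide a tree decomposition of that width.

Treewidth 3.
Bags: B1 = {0, 1, 3, 4}  B2 = {0, 2, 3, 4}
Tree: B1–B2

Each bag holds 4 vertices, so the decomposition has width 3, which upper-bounds the treewidth. For the lower bound, the 4 vertices {0, 1, 3, 4} are pairwise adjacent, and any tree decomposition puts a clique entirely inside one bag — forcing width ≥ 3. Therefore the treewidth is 3.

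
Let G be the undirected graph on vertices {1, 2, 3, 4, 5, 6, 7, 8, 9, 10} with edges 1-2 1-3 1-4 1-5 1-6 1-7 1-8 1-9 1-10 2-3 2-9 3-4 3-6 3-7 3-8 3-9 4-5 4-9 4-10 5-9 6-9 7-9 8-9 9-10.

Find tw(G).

3

A width-3 tree decomposition is:
Bags: B1 = {1, 3, 4, 9}  B2 = {1, 2, 3, 9}  B3 = {1, 3, 6, 9}  B4 = {1, 3, 8, 9}  B5 = {1, 4, 9, 10}  B6 = {1, 3, 7, 9}  B7 = {1, 4, 5, 9}
Tree: B1–B2, B2–B3, B2–B4, B1–B5, B4–B6, B5–B7
Each bag holds 4 vertices, so the decomposition has width 3, which upper-bounds the treewidth. On the other hand G contains the 4-clique {1, 4, 9, 10}. A clique must lie in a single bag of any decomposition, so no decomposition can have width below 3. Combining the bounds, tw(G) = 3.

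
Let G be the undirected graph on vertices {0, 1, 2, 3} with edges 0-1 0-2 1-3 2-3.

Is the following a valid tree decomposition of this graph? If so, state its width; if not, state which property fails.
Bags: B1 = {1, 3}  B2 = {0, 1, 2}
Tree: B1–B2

A tree decomposition must satisfy three properties: every vertex lies in some bag; for every edge, both endpoints lie together in some bag; and for every vertex, the bags containing it form a connected subtree. Here edge (2,3) lies in no bag, so the decomposition is invalid.

No — edge (2,3) lies in no bag.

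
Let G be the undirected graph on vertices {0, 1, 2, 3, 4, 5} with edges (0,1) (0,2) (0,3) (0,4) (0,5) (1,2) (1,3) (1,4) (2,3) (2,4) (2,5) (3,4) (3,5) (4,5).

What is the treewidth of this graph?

A width-4 tree decomposition is:
Bags: B1 = {0, 2, 3, 4, 5}  B2 = {0, 1, 2, 3, 4}
Tree: B1–B2
Each bag holds 5 vertices, so the decomposition has width 4, which upper-bounds the treewidth. On the other hand G contains the 5-clique {0, 1, 2, 3, 4}. A clique must lie in a single bag of any decomposition, so no decomposition can have width below 4. Hence tw(G) = 4 exactly.

4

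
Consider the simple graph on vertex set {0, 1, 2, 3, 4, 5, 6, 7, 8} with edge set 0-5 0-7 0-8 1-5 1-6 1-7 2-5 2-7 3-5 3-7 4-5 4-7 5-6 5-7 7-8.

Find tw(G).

A width-2 tree decomposition is:
Bags: B1 = {1, 5, 7}  B2 = {0, 5, 7}  B3 = {2, 5, 7}  B4 = {3, 5, 7}  B5 = {1, 5, 6}  B6 = {4, 5, 7}  B7 = {0, 7, 8}
Tree: B1–B2, B1–B3, B3–B4, B1–B5, B3–B6, B2–B7
Every bag has size at most 3, so the width is 3 − 1 = 2 and tw(G) ≤ 2. Conversely, {0, 7, 8} is a clique of size 3, and the vertices of any clique must share a bag in every tree decomposition; so some bag has ≥ 3 vertices and tw(G) ≥ 2. Combining the bounds, tw(G) = 2.

2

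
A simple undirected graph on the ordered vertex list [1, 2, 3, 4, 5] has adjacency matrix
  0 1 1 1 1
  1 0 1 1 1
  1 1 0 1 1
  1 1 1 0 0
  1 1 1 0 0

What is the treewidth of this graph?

3

A width-3 tree decomposition is:
Bags: B1 = {1, 2, 3, 4}  B2 = {1, 2, 3, 5}
Tree: B1–B2
The largest bag has 4 vertices, giving width 3; this decomposition certifies tw(G) ≤ 3. Conversely, {1, 2, 3, 4} is a clique of size 4, and the vertices of any clique must share a bag in every tree decomposition; so some bag has ≥ 4 vertices and tw(G) ≥ 3. The upper and lower bounds meet at 3, so that is the treewidth.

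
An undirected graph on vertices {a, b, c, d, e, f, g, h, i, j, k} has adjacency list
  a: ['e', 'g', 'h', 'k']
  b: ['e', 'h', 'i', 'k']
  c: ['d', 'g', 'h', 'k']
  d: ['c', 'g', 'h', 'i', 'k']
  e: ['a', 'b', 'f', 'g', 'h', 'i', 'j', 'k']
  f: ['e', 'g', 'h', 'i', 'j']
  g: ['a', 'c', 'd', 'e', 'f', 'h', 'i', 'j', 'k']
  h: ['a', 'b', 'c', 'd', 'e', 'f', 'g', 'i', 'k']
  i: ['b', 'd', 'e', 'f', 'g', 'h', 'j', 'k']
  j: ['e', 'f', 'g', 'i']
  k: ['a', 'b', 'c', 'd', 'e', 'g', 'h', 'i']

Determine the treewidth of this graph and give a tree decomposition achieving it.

Every bag has size at most 5, so the width is 5 − 1 = 4 and tw(G) ≤ 4. For the lower bound, the 5 vertices {e, f, g, i, j} are pairwise adjacent, and any tree decomposition puts a clique entirely inside one bag — forcing width ≥ 4. Therefore the treewidth is 4.

Treewidth 4.
One optimal decomposition is:
Bags: B1 = {e, f, g, i, j}  B2 = {e, f, g, h, i}  B3 = {e, g, h, i, k}  B4 = {d, g, h, i, k}  B5 = {c, d, g, h, k}  B6 = {a, e, g, h, k}  B7 = {b, e, h, i, k}
Tree: B1–B2, B2–B3, B3–B4, B4–B5, B3–B6, B3–B7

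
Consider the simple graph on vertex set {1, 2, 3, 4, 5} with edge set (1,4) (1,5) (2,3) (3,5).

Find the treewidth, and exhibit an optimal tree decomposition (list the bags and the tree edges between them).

Treewidth 1.
One such decomposition:
Bags: B1 = {2, 3}  B2 = {3, 5}  B3 = {1, 5}  B4 = {1, 4}
Tree: B1–B2, B2–B3, B3–B4

Every bag has size at most 2, so the width is 2 − 1 = 1 and tw(G) ≤ 1. Any graph with an edge has treewidth ≥ 1, and G has the edge 2–3. Hence tw(G) = 1 exactly.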